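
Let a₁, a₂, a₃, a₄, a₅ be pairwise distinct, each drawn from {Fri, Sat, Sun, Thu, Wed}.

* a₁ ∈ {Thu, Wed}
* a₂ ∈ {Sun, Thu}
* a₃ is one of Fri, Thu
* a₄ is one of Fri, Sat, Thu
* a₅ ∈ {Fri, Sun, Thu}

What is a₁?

The 5 variables together cover exactly {Fri, Sat, Sun, Thu, Wed} — 5 values for 5 variables — and Sat appears only in a₄'s list, so a₄ = Sat.
Among the 4 still-open variables, Wed fits only a₁ (and all 4 values in {Fri, Sun, Thu, Wed} must be used), so a₁ = Wed.

Wed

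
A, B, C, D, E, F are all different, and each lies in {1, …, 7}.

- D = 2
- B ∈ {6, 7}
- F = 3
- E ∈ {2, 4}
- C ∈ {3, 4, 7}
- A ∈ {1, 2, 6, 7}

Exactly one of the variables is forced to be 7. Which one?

C

D has just one choice, so D = 2. Eliminate 2 elsewhere: A, E.
E's domain is down to {4}, so E = 4. Strike 4 from C.
F's domain is down to {3}, so F = 3. Remove 3 from C.
So 7 goes to C.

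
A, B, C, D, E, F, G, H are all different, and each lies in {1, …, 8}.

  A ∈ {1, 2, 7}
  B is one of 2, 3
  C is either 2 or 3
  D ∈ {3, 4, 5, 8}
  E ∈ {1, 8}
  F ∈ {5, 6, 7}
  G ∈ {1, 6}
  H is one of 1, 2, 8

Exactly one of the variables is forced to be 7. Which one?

The 8 variables together cover exactly {1, 2, 3, 4, 5, 6, 7, 8} — 8 values for 8 variables — and 4 appears only in D's list, so D = 4.
The 7 still-open variables together cover exactly {1, 2, 3, 5, 6, 7, 8} — 7 values for 7 variables — and 5 appears only in F's list, so F = 5.
The 6 still-open variables draw from only 6 values {1, 2, 3, 6, 7, 8}, so each is used; only G can be 6, hence G = 6.
The 5 still-open variables draw from only 5 values {1, 2, 3, 7, 8}, so each is used; only A can be 7, hence A = 7.

A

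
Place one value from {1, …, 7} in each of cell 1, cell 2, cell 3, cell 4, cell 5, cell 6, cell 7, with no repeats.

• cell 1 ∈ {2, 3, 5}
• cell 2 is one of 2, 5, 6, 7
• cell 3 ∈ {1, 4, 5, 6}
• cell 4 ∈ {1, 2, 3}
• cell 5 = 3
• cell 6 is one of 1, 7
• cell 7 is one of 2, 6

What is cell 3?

4

cell 5 must be 3 (only option left). Remove 3 from cell 1, cell 4.
Among the 6 still-open variables, 4 fits only cell 3 (and all 6 values in {1, 2, 4, 5, 6, 7} must be used), so cell 3 = 4.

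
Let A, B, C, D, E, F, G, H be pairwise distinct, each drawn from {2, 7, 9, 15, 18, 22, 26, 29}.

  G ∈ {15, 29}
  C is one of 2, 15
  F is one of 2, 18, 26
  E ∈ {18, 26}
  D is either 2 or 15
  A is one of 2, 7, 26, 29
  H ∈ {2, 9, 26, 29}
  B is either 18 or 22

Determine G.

29

Among the 8 variables, 7 fits only A (and all 8 values in {2, 7, 9, 15, 18, 22, 26, 29} must be used), so A = 7.
The 7 still-open variables draw from only 7 values {2, 9, 15, 18, 22, 26, 29}, so each is used; only H can be 9, hence H = 9.
Among the 6 still-open variables, 22 fits only B (and all 6 values in {2, 15, 18, 22, 26, 29} must be used), so B = 22.
The 5 still-open variables draw from only 5 values {2, 15, 18, 26, 29}, so each is used; only G can be 29, hence G = 29.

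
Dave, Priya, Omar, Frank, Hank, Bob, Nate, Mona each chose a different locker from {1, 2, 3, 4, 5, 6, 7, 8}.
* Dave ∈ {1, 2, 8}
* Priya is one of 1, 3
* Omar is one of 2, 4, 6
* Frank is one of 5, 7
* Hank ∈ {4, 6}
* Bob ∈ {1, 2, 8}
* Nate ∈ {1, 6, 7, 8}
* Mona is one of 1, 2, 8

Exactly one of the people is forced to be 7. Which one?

Nate

Among the 8 variables, 3 fits only Priya (and all 8 values in {1, 2, 3, 4, 5, 6, 7, 8} must be used), so Priya = 3.
Among the 7 still-open variables, 5 fits only Frank (and all 7 values in {1, 2, 4, 5, 6, 7, 8} must be used), so Frank = 5.
Among the 6 still-open variables, 7 fits only Nate (and all 6 values in {1, 2, 4, 6, 7, 8} must be used), so Nate = 7.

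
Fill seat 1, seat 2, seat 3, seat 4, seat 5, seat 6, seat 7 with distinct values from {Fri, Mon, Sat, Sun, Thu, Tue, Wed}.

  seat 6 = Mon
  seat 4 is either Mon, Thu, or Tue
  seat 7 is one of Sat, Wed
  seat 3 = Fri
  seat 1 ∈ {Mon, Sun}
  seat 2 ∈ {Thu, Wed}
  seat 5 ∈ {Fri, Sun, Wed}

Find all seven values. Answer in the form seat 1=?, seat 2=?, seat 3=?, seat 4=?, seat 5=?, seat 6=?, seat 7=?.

seat 1=Sun, seat 2=Thu, seat 3=Fri, seat 4=Tue, seat 5=Wed, seat 6=Mon, seat 7=Sat

seat 3's domain is down to {Fri}, so seat 3 = Fri. Strike Fri from seat 5.
seat 6's domain is down to {Mon}, so seat 6 = Mon. Strike Mon from seat 1, seat 4.
seat 1 has just one choice, so seat 1 = Sun. Remove Sun from seat 5.
seat 5's domain is down to {Wed}, so seat 5 = Wed. Strike Wed from seat 2, seat 7.
That leaves seat 7 = Sat.
That leaves seat 2 = Thu. Strike Thu from seat 4.
seat 4 has just one choice, so seat 4 = Tue.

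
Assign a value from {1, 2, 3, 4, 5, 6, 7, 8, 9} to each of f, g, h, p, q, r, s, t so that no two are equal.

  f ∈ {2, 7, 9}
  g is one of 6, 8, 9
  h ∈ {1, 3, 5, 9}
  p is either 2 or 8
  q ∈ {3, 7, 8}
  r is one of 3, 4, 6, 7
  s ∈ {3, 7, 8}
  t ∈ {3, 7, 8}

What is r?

4

q, s, t share exactly the 3 values {3, 7, 8}; by pigeonhole those values go to them, so strike 3, 7, 8 from f, g, h, p, r.
p has just one choice, so p = 2. So f can't be 2.
f must be 9 (only option left). Remove 9 from g, h.
g's domain is down to {6}, so g = 6. So r can't be 6.
So r = 4.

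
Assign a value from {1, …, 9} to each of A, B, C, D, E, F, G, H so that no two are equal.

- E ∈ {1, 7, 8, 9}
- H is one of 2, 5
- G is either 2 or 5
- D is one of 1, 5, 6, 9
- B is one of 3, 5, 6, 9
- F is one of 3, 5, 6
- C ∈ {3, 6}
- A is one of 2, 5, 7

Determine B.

The 8 variables draw from only 8 values {1, 2, 3, 5, 6, 7, 8, 9}, so each is used; only E can be 8, hence E = 8.
The 7 still-open variables draw from only 7 values {1, 2, 3, 5, 6, 7, 9}, so each is used; only D can be 1, hence D = 1.
Among the 6 still-open variables, 7 fits only A (and all 6 values in {2, 3, 5, 6, 7, 9} must be used), so A = 7.
The 5 still-open variables draw from only 5 values {2, 3, 5, 6, 9}, so each is used; only B can be 9, hence B = 9.

9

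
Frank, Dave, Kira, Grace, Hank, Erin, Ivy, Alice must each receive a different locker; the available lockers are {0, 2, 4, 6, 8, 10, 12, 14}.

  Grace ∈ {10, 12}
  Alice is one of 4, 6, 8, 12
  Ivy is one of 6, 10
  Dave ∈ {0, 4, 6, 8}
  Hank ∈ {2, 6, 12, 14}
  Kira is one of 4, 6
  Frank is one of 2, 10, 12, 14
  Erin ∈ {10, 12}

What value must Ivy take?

6

The 8 variables together cover exactly {0, 2, 4, 6, 8, 10, 12, 14} — 8 values for 8 variables — and 0 appears only in Dave's list, so Dave = 0.
Among the 7 still-open variables, 8 fits only Alice (and all 7 values in {2, 4, 6, 8, 10, 12, 14} must be used), so Alice = 8.
Among the 6 still-open variables, 4 fits only Kira (and all 6 values in {2, 4, 6, 10, 12, 14} must be used), so Kira = 4.
Grace and Erin between them cover only {10, 12} — a naked pair. Remove those values from Frank, Hank, Ivy.
So Ivy = 6.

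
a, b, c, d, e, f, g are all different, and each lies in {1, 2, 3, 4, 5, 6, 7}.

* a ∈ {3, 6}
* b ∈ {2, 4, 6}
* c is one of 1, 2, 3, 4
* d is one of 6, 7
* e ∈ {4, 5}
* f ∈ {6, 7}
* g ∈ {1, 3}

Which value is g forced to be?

1

The 7 variables draw from only 7 values {1, 2, 3, 4, 5, 6, 7}, so each is used; only e can be 5, hence e = 5.
d and f share exactly the 2 values {6, 7}; by pigeonhole those values go to them, so strike 6, 7 from a, b.
a must be 3 (only option left). Remove 3 from c, g.
So g = 1.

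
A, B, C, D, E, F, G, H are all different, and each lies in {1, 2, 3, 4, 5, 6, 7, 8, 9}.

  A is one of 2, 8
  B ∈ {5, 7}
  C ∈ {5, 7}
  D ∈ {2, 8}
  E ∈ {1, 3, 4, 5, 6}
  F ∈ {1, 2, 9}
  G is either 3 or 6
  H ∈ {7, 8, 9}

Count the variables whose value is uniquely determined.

2

A and D between them cover only {2, 8} — a naked pair. Remove those values from F, H.
B and C between them cover only {5, 7} — a naked pair. Remove those values from E, H.
That leaves H = 9. So F can't be 9.
F has just one choice, so F = 1. Eliminate 1 elsewhere: E.
Determined: F=1, H=9. The other variables each still have more than one consistent value. That makes 2.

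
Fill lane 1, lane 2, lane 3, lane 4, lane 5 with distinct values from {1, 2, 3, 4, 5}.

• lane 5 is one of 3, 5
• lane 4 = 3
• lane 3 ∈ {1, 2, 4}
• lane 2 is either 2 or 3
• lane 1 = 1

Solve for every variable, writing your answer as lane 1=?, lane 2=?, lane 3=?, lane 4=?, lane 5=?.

lane 1's domain is down to {1}, so lane 1 = 1. Eliminate 1 elsewhere: lane 3.
That leaves lane 4 = 3. Remove 3 from lane 2, lane 5.
lane 5's domain is down to {5}, so lane 5 = 5.
lane 2 must be 2 (only option left). Strike 2 from lane 3.
lane 3 has just one choice, so lane 3 = 4.

lane 1=1, lane 2=2, lane 3=4, lane 4=3, lane 5=5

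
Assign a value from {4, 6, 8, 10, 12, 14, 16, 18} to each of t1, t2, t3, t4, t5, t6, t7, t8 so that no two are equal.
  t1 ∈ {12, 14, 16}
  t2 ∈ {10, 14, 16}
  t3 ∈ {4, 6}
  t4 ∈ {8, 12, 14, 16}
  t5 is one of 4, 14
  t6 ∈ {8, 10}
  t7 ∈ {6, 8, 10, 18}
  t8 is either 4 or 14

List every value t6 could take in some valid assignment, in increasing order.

Among the 8 variables, 18 fits only t7 (and all 8 values in {4, 6, 8, 10, 12, 14, 16, 18} must be used), so t7 = 18.
The 7 still-open variables together cover exactly {4, 6, 8, 10, 12, 14, 16} — 7 values for 7 variables — and 6 appears only in t3's list, so t3 = 6.
t5 and t8 share exactly the 2 values {4, 14}; by pigeonhole those values go to them, so strike 4, 14 from t1, t2, t4.
No further eliminations apply; t6 can still be any of 8, 10.

8, 10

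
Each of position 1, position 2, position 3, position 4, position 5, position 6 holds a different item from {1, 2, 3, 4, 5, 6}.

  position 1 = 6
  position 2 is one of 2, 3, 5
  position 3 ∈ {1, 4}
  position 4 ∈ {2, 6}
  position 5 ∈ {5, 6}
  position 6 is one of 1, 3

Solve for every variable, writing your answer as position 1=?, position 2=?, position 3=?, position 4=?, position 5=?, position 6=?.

position 1's domain is down to {6}, so position 1 = 6. Eliminate 6 elsewhere: position 4, position 5.
position 4 has just one choice, so position 4 = 2. So position 2 can't be 2.
That leaves position 5 = 5. Strike 5 from position 2.
position 2's domain is down to {3}, so position 2 = 3. Eliminate 3 elsewhere: position 6.
position 6 must be 1 (only option left). Eliminate 1 elsewhere: position 3.
position 3 has just one choice, so position 3 = 4.

position 1=6, position 2=3, position 3=4, position 4=2, position 5=5, position 6=1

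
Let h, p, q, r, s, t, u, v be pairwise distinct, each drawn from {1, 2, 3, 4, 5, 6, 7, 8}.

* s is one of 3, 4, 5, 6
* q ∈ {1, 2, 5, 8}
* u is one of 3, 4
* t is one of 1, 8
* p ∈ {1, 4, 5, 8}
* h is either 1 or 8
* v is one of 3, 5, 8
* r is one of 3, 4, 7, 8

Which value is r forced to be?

7

Among the 8 variables, 2 fits only q (and all 8 values in {1, 2, 3, 4, 5, 6, 7, 8} must be used), so q = 2.
The 7 still-open variables together cover exactly {1, 3, 4, 5, 6, 7, 8} — 7 values for 7 variables — and 6 appears only in s's list, so s = 6.
The 6 still-open variables together cover exactly {1, 3, 4, 5, 7, 8} — 6 values for 6 variables — and 7 appears only in r's list, so r = 7.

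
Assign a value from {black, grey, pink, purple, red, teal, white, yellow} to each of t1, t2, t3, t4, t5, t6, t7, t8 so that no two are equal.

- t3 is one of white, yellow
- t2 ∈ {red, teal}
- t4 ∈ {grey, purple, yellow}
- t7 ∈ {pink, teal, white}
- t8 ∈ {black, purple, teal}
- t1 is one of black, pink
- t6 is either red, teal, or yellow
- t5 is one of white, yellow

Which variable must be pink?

t7

Among the 8 variables, grey fits only t4 (and all 8 values in {black, grey, pink, purple, red, teal, white, yellow} must be used), so t4 = grey.
The 7 still-open variables together cover exactly {black, pink, purple, red, teal, white, yellow} — 7 values for 7 variables — and purple appears only in t8's list, so t8 = purple.
The 6 still-open variables together cover exactly {black, pink, red, teal, white, yellow} — 6 values for 6 variables — and black appears only in t1's list, so t1 = black.
Among the 5 still-open variables, pink fits only t7 (and all 5 values in {pink, red, teal, white, yellow} must be used), so t7 = pink.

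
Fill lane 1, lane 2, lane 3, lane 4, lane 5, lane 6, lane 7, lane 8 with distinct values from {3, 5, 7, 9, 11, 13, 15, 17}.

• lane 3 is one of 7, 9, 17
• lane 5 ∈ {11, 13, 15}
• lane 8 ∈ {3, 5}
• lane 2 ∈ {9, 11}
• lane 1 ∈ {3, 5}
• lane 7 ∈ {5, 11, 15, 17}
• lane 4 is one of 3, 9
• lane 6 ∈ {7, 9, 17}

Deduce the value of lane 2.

The 8 variables together cover exactly {3, 5, 7, 9, 11, 13, 15, 17} — 8 values for 8 variables — and 13 appears only in lane 5's list, so lane 5 = 13.
Among the 7 still-open variables, 15 fits only lane 7 (and all 7 values in {3, 5, 7, 9, 11, 15, 17} must be used), so lane 7 = 15.
The 6 still-open variables together cover exactly {3, 5, 7, 9, 11, 17} — 6 values for 6 variables — and 11 appears only in lane 2's list, so lane 2 = 11.

11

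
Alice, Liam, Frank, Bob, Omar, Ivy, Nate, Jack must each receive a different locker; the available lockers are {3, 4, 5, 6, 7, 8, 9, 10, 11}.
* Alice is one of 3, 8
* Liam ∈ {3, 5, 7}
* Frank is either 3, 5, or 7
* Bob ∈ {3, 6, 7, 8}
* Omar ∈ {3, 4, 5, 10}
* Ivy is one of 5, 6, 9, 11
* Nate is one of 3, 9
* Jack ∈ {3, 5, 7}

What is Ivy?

The 3 variables Liam, Frank, Jack are confined to {3, 5, 7}, which locks those values in; drop them from Alice, Bob, Omar, Ivy, Nate.
Alice has just one choice, so Alice = 8. Eliminate 8 elsewhere: Bob.
Bob has just one choice, so Bob = 6. Strike 6 from Ivy.
Nate's domain is down to {9}, so Nate = 9. Eliminate 9 elsewhere: Ivy.
So Ivy = 11.

11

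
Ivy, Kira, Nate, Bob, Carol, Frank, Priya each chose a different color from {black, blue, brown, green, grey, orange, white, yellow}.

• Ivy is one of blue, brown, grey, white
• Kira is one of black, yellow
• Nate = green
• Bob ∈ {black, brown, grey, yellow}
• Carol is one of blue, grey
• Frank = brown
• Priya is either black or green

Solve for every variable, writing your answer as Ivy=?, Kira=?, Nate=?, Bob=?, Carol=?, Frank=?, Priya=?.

Nate must be green (only option left). So Priya can't be green.
Frank has just one choice, so Frank = brown. Remove brown from Ivy, Bob.
That leaves Priya = black. Remove black from Kira, Bob.
Kira must be yellow (only option left). Eliminate yellow elsewhere: Bob.
Bob must be grey (only option left). So Ivy, Carol can't be grey.
Carol has just one choice, so Carol = blue. Strike blue from Ivy.
Ivy has just one choice, so Ivy = white.

Ivy=white, Kira=yellow, Nate=green, Bob=grey, Carol=blue, Frank=brown, Priya=black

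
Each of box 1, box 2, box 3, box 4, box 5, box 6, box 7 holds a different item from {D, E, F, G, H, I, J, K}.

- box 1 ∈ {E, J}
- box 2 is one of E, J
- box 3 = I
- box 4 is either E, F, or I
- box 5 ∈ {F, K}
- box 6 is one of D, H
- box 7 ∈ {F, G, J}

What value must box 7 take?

G

box 3's domain is down to {I}, so box 3 = I. Remove I from box 4.
The 2 variables box 1 and box 2 are confined to {E, J}, which locks those values in; drop them from box 4, box 7.
box 4 has just one choice, so box 4 = F. Remove F from box 5, box 7.
So box 7 = G.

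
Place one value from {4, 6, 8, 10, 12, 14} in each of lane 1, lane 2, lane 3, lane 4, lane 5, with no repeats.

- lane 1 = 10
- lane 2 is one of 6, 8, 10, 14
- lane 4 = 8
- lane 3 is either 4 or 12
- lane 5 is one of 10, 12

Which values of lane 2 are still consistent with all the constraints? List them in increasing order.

6, 14

lane 1 has just one choice, so lane 1 = 10. So lane 2, lane 5 can't be 10.
lane 4 must be 8 (only option left). Eliminate 8 elsewhere: lane 2.
lane 5 must be 12 (only option left). Strike 12 from lane 3.
lane 3 must be 4 (only option left).
No further eliminations apply; lane 2 can still be any of 6, 14.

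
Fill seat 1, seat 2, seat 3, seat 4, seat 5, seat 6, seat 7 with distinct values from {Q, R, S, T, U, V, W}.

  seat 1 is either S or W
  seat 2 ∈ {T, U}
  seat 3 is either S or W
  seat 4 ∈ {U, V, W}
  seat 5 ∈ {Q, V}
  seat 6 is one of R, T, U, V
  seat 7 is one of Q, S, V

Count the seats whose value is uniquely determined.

The 7 variables together cover exactly {Q, R, S, T, U, V, W} — 7 values for 7 variables — and R appears only in seat 6's list, so seat 6 = R.
Among the 6 still-open variables, T fits only seat 2 (and all 6 values in {Q, S, T, U, V, W} must be used), so seat 2 = T.
The 5 still-open variables together cover exactly {Q, S, U, V, W} — 5 values for 5 variables — and U appears only in seat 4's list, so seat 4 = U.
seat 1 and seat 3 between them cover only {S, W} — a naked pair. Remove those values from seat 7.
Determined: seat 2=T, seat 4=U, seat 6=R. The other seats each still have more than one consistent value. That makes 3.

3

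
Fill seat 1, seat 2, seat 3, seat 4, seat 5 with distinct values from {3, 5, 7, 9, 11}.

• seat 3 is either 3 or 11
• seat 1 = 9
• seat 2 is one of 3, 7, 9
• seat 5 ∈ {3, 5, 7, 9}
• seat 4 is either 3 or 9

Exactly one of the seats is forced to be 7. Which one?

seat 2

seat 1 has just one choice, so seat 1 = 9. Strike 9 from seat 2, seat 4, seat 5.
seat 4 must be 3 (only option left). Eliminate 3 elsewhere: seat 2, seat 3, seat 5.
So 7 goes to seat 2.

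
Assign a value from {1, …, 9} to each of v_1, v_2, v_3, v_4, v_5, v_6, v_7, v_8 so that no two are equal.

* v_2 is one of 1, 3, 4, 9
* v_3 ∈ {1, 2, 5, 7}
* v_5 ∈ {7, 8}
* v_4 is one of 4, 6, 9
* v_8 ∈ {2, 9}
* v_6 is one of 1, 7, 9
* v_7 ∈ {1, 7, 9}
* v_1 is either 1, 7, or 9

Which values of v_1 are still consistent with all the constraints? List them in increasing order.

1, 7, 9

v_1, v_6, v_7 between them cover only {1, 7, 9} — a naked triple. Remove those values from v_2, v_3, v_4, v_5, v_8.
That leaves v_5 = 8.
v_8's domain is down to {2}, so v_8 = 2. Eliminate 2 elsewhere: v_3.
v_3 must be 5 (only option left).
No further eliminations apply; v_1 can still be any of 1, 7, 9.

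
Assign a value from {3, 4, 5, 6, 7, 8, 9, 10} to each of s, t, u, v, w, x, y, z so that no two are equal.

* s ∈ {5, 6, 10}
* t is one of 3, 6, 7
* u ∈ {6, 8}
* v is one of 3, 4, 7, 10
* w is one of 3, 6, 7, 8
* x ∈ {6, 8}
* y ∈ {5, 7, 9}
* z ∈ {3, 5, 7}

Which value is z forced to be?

5

Among the 8 variables, 4 fits only v (and all 8 values in {3, 4, 5, 6, 7, 8, 9, 10} must be used), so v = 4.
The 7 still-open variables together cover exactly {3, 5, 6, 7, 8, 9, 10} — 7 values for 7 variables — and 9 appears only in y's list, so y = 9.
The 6 still-open variables draw from only 6 values {3, 5, 6, 7, 8, 10}, so each is used; only s can be 10, hence s = 10.
The 5 still-open variables draw from only 5 values {3, 5, 6, 7, 8}, so each is used; only z can be 5, hence z = 5.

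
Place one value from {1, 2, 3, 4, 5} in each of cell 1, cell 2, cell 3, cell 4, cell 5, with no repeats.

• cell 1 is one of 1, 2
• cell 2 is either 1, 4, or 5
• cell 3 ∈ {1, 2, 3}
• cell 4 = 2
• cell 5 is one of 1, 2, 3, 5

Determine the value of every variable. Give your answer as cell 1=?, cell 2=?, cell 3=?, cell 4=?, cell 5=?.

cell 4 must be 2 (only option left). Eliminate 2 elsewhere: cell 1, cell 3, cell 5.
cell 1 must be 1 (only option left). Eliminate 1 elsewhere: cell 2, cell 3, cell 5.
cell 3's domain is down to {3}, so cell 3 = 3. Strike 3 from cell 5.
cell 5 must be 5 (only option left). Eliminate 5 elsewhere: cell 2.
cell 2 must be 4 (only option left).

cell 1=1, cell 2=4, cell 3=3, cell 4=2, cell 5=5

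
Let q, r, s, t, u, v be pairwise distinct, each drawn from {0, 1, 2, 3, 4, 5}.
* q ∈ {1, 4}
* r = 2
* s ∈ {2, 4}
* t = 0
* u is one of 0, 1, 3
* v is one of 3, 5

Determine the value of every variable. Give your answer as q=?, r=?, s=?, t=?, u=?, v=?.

r's domain is down to {2}, so r = 2. So s can't be 2.
s must be 4 (only option left). So q can't be 4.
t's domain is down to {0}, so t = 0. So u can't be 0.
That leaves q = 1. Eliminate 1 elsewhere: u.
u must be 3 (only option left). Strike 3 from v.
v must be 5 (only option left).

q=1, r=2, s=4, t=0, u=3, v=5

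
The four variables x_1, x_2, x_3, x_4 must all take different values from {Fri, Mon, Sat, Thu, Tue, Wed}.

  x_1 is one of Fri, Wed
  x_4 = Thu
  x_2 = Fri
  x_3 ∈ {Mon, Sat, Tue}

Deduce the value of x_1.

Wed

x_2 must be Fri (only option left). Remove Fri from x_1.
So x_1 = Wed.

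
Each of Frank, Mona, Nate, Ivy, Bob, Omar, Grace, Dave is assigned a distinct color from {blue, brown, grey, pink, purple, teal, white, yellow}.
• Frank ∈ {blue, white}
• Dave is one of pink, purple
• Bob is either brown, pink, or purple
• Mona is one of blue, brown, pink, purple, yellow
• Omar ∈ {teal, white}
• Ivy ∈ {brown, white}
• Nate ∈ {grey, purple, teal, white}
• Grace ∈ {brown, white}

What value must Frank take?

blue

The 8 variables together cover exactly {blue, brown, grey, pink, purple, teal, white, yellow} — 8 values for 8 variables — and grey appears only in Nate's list, so Nate = grey.
The 7 still-open variables together cover exactly {blue, brown, pink, purple, teal, white, yellow} — 7 values for 7 variables — and teal appears only in Omar's list, so Omar = teal.
The 6 still-open variables draw from only 6 values {blue, brown, pink, purple, white, yellow}, so each is used; only Mona can be yellow, hence Mona = yellow.
The 5 still-open variables draw from only 5 values {blue, brown, pink, purple, white}, so each is used; only Frank can be blue, hence Frank = blue.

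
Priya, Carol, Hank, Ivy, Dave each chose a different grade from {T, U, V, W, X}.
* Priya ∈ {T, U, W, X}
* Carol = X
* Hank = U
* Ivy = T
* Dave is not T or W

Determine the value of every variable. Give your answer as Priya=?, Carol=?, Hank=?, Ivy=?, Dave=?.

Priya=W, Carol=X, Hank=U, Ivy=T, Dave=V

Carol's domain is down to {X}, so Carol = X. So Priya, Dave can't be X.
Hank must be U (only option left). So Priya, Dave can't be U.
Ivy has just one choice, so Ivy = T. Eliminate T elsewhere: Priya.
Dave has just one choice, so Dave = V.
Priya has just one choice, so Priya = W.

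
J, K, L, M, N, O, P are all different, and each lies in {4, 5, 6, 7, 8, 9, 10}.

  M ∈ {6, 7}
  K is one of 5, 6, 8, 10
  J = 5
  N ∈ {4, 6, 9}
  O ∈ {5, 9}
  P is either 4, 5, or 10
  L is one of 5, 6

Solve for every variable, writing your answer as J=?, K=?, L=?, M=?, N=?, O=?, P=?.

J=5, K=8, L=6, M=7, N=4, O=9, P=10

J must be 5 (only option left). So K, L, O, P can't be 5.
L must be 6 (only option left). So K, M, N can't be 6.
That leaves M = 7.
O must be 9 (only option left). Remove 9 from N.
N has just one choice, so N = 4. Remove 4 from P.
P must be 10 (only option left). So K can't be 10.
That leaves K = 8.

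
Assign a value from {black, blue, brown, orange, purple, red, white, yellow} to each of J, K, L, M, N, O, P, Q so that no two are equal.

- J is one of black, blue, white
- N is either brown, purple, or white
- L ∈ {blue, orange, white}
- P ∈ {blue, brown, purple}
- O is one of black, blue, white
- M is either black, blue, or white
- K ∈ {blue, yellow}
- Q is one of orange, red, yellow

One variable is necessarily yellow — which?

K

The 8 variables together cover exactly {black, blue, brown, orange, purple, red, white, yellow} — 8 values for 8 variables — and red appears only in Q's list, so Q = red.
Among the 7 still-open variables, orange fits only L (and all 7 values in {black, blue, brown, orange, purple, white, yellow} must be used), so L = orange.
Among the 6 still-open variables, yellow fits only K (and all 6 values in {black, blue, brown, purple, white, yellow} must be used), so K = yellow.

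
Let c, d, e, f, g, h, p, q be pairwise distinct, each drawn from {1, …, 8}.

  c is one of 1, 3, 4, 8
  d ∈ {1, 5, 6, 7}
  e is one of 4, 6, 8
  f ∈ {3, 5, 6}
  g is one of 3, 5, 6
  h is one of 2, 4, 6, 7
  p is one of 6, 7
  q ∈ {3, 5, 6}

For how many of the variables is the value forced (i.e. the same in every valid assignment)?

3

The 8 variables draw from only 8 values {1, 2, 3, 4, 5, 6, 7, 8}, so each is used; only h can be 2, hence h = 2.
f, g, q share exactly the 3 values {3, 5, 6}; by pigeonhole those values go to them, so strike 3, 5, 6 from c, d, e, p.
p has just one choice, so p = 7. Remove 7 from d.
d must be 1 (only option left). So c can't be 1.
Determined: d=1, h=2, p=7. The other variables each still have more than one consistent value. That makes 3.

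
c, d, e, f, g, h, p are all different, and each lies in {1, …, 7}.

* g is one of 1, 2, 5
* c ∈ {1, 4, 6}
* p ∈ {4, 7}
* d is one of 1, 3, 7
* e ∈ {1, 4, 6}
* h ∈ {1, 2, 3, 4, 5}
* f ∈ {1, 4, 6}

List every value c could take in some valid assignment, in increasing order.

The 3 variables c, e, f are confined to {1, 4, 6}, which locks those values in; drop them from d, g, h, p.
p has just one choice, so p = 7. Eliminate 7 elsewhere: d.
d's domain is down to {3}, so d = 3. Remove 3 from h.
No further eliminations apply; c can still be any of 1, 4, 6.

1, 4, 6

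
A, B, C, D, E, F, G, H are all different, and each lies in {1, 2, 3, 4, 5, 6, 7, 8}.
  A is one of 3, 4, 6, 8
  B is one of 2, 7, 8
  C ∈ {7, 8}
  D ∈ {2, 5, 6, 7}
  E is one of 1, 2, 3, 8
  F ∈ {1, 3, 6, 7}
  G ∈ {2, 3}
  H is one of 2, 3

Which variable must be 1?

The 8 variables together cover exactly {1, 2, 3, 4, 5, 6, 7, 8} — 8 values for 8 variables — and 4 appears only in A's list, so A = 4.
The 7 still-open variables draw from only 7 values {1, 2, 3, 5, 6, 7, 8}, so each is used; only D can be 5, hence D = 5.
The 6 still-open variables draw from only 6 values {1, 2, 3, 6, 7, 8}, so each is used; only F can be 6, hence F = 6.
The 5 still-open variables together cover exactly {1, 2, 3, 7, 8} — 5 values for 5 variables — and 1 appears only in E's list, so E = 1.

E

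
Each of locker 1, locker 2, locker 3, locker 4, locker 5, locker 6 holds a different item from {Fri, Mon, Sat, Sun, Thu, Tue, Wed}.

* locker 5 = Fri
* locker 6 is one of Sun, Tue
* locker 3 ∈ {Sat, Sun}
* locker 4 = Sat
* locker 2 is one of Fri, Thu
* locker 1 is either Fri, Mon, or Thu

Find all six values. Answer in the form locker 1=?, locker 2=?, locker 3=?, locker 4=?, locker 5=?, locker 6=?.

locker 4's domain is down to {Sat}, so locker 4 = Sat. Strike Sat from locker 3.
locker 5's domain is down to {Fri}, so locker 5 = Fri. Remove Fri from locker 1, locker 2.
locker 2 has just one choice, so locker 2 = Thu. Strike Thu from locker 1.
locker 3's domain is down to {Sun}, so locker 3 = Sun. Strike Sun from locker 6.
locker 6 has just one choice, so locker 6 = Tue.
locker 1 must be Mon (only option left).

locker 1=Mon, locker 2=Thu, locker 3=Sun, locker 4=Sat, locker 5=Fri, locker 6=Tue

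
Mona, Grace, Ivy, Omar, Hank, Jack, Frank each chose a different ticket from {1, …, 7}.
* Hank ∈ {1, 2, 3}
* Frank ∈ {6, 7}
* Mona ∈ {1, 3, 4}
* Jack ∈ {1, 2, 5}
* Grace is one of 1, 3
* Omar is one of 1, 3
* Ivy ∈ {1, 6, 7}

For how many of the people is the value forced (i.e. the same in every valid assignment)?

The 7 variables together cover exactly {1, 2, 3, 4, 5, 6, 7} — 7 values for 7 variables — and 4 appears only in Mona's list, so Mona = 4.
The 6 still-open variables draw from only 6 values {1, 2, 3, 5, 6, 7}, so each is used; only Jack can be 5, hence Jack = 5.
Among the 5 still-open variables, 2 fits only Hank (and all 5 values in {1, 2, 3, 6, 7} must be used), so Hank = 2.
The 2 variables Grace and Omar are confined to {1, 3}, which locks those values in; drop them from Ivy.
Determined: Mona=4, Hank=2, Jack=5. The other people each still have more than one consistent value. That makes 3.

3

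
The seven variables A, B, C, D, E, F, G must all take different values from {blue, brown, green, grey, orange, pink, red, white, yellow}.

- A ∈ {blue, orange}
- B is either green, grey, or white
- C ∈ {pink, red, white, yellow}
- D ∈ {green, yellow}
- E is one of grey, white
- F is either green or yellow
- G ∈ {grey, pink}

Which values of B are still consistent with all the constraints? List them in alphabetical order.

The 2 variables D and F are confined to {green, yellow}, which locks those values in; drop them from B, C.
B and E share exactly the 2 values {grey, white}; by pigeonhole those values go to them, so strike grey, white from C, G.
G's domain is down to {pink}, so G = pink. Remove pink from C.
That leaves C = red.
No further eliminations apply; B can still be any of grey, white.

grey, white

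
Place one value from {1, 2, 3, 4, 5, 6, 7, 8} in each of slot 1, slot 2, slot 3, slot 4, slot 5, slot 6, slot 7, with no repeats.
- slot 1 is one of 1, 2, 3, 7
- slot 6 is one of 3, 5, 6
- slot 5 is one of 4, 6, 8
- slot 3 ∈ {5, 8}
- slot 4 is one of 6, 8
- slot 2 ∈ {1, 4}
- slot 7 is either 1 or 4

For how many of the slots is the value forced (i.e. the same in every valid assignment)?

The 2 variables slot 2 and slot 7 are confined to {1, 4}, which locks those values in; drop them from slot 1, slot 5.
slot 4 and slot 5 share exactly the 2 values {6, 8}; by pigeonhole those values go to them, so strike 6, 8 from slot 3, slot 6.
That leaves slot 3 = 5. So slot 6 can't be 5.
That leaves slot 6 = 3. Strike 3 from slot 1.
Determined: slot 3=5, slot 6=3. The other slots each still have more than one consistent value. That makes 2.

2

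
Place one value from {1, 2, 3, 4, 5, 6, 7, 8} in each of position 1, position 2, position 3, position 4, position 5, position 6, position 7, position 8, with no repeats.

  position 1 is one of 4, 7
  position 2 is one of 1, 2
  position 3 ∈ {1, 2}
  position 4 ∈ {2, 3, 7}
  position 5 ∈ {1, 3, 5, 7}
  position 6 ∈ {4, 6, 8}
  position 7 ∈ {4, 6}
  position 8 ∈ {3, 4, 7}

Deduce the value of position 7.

6

Among the 8 variables, 5 fits only position 5 (and all 8 values in {1, 2, 3, 4, 5, 6, 7, 8} must be used), so position 5 = 5.
Among the 7 still-open variables, 8 fits only position 6 (and all 7 values in {1, 2, 3, 4, 6, 7, 8} must be used), so position 6 = 8.
The 6 still-open variables together cover exactly {1, 2, 3, 4, 6, 7} — 6 values for 6 variables — and 6 appears only in position 7's list, so position 7 = 6.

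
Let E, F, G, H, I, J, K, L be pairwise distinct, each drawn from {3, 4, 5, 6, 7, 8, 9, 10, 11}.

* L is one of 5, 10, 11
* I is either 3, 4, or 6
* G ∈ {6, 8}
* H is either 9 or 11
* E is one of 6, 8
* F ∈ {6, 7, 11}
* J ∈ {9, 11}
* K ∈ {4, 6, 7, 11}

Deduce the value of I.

3

E and G share exactly the 2 values {6, 8}; by pigeonhole those values go to them, so strike 6, 8 from F, I, K.
H and J share exactly the 2 values {9, 11}; by pigeonhole those values go to them, so strike 9, 11 from F, K, L.
F must be 7 (only option left). Eliminate 7 elsewhere: K.
That leaves K = 4. Remove 4 from I.
So I = 3.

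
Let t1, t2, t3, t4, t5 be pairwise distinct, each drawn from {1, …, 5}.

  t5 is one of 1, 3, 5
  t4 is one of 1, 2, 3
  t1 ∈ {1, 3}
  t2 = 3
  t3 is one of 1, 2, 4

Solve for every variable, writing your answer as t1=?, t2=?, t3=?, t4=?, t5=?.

t2 must be 3 (only option left). Remove 3 from t1, t4, t5.
That leaves t1 = 1. Eliminate 1 elsewhere: t3, t4, t5.
That leaves t4 = 2. Remove 2 from t3.
t5's domain is down to {5}, so t5 = 5.
t3's domain is down to {4}, so t3 = 4.

t1=1, t2=3, t3=4, t4=2, t5=5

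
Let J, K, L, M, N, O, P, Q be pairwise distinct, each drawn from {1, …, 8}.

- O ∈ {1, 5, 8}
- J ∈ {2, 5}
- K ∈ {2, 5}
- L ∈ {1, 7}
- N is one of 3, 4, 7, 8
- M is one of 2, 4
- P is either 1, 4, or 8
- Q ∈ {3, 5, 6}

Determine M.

4

Among the 8 variables, 6 fits only Q (and all 8 values in {1, 2, 3, 4, 5, 6, 7, 8} must be used), so Q = 6.
The 7 still-open variables together cover exactly {1, 2, 3, 4, 5, 7, 8} — 7 values for 7 variables — and 3 appears only in N's list, so N = 3.
The 6 still-open variables draw from only 6 values {1, 2, 4, 5, 7, 8}, so each is used; only L can be 7, hence L = 7.
The 2 variables J and K are confined to {2, 5}, which locks those values in; drop them from M, O.
So M = 4.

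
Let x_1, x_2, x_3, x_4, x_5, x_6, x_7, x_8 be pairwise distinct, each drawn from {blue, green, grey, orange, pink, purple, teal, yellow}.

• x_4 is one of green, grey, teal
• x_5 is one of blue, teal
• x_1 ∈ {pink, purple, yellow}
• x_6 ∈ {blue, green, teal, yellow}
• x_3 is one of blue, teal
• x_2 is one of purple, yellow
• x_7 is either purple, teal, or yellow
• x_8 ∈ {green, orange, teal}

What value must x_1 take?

pink

The 8 variables draw from only 8 values {blue, green, grey, orange, pink, purple, teal, yellow}, so each is used; only x_4 can be grey, hence x_4 = grey.
The 7 still-open variables together cover exactly {blue, green, orange, pink, purple, teal, yellow} — 7 values for 7 variables — and orange appears only in x_8's list, so x_8 = orange.
The 6 still-open variables draw from only 6 values {blue, green, pink, purple, teal, yellow}, so each is used; only x_6 can be green, hence x_6 = green.
The 5 still-open variables draw from only 5 values {blue, pink, purple, teal, yellow}, so each is used; only x_1 can be pink, hence x_1 = pink.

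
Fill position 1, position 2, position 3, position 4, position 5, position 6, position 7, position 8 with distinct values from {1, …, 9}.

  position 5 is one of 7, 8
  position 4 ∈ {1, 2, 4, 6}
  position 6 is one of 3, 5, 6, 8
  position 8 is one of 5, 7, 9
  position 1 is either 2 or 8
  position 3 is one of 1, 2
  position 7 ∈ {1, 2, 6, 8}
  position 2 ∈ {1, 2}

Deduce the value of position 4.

4

position 2 and position 3 between them cover only {1, 2} — a naked pair. Remove those values from position 1, position 4, position 7.
position 1 has just one choice, so position 1 = 8. Remove 8 from position 5, position 6, position 7.
position 5 must be 7 (only option left). Strike 7 from position 8.
position 7 has just one choice, so position 7 = 6. So position 4, position 6 can't be 6.
So position 4 = 4.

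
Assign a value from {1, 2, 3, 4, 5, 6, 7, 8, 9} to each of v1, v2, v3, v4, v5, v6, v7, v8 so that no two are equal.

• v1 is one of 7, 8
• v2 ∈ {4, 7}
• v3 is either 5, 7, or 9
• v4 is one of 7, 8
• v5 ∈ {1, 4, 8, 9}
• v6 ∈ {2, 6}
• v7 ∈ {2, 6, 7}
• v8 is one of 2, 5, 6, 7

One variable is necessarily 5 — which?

v8

The 8 variables together cover exactly {1, 2, 4, 5, 6, 7, 8, 9} — 8 values for 8 variables — and 1 appears only in v5's list, so v5 = 1.
The 7 still-open variables draw from only 7 values {2, 4, 5, 6, 7, 8, 9}, so each is used; only v2 can be 4, hence v2 = 4.
The 6 still-open variables together cover exactly {2, 5, 6, 7, 8, 9} — 6 values for 6 variables — and 9 appears only in v3's list, so v3 = 9.
The 5 still-open variables draw from only 5 values {2, 5, 6, 7, 8}, so each is used; only v8 can be 5, hence v8 = 5.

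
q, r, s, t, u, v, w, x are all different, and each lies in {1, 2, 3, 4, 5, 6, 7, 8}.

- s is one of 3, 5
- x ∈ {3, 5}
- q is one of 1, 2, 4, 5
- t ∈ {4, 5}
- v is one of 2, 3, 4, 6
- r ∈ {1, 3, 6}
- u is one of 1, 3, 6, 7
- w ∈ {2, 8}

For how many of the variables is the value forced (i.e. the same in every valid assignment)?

3

Among the 8 variables, 7 fits only u (and all 8 values in {1, 2, 3, 4, 5, 6, 7, 8} must be used), so u = 7.
Among the 7 still-open variables, 8 fits only w (and all 7 values in {1, 2, 3, 4, 5, 6, 8} must be used), so w = 8.
The 2 variables s and x are confined to {3, 5}, which locks those values in; drop them from q, r, t, v.
t has just one choice, so t = 4. Strike 4 from q, v.
Determined: t=4, u=7, w=8. The other variables each still have more than one consistent value. That makes 3.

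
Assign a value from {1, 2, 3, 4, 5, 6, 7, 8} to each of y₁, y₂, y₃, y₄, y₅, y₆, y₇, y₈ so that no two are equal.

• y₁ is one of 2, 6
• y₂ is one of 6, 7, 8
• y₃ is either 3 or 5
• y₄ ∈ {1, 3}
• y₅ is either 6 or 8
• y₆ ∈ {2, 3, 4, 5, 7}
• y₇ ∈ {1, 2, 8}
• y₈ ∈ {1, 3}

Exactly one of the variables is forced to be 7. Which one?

Among the 8 variables, 4 fits only y₆ (and all 8 values in {1, 2, 3, 4, 5, 6, 7, 8} must be used), so y₆ = 4.
The 7 still-open variables together cover exactly {1, 2, 3, 5, 6, 7, 8} — 7 values for 7 variables — and 5 appears only in y₃'s list, so y₃ = 5.
Among the 6 still-open variables, 7 fits only y₂ (and all 6 values in {1, 2, 3, 6, 7, 8} must be used), so y₂ = 7.

y₂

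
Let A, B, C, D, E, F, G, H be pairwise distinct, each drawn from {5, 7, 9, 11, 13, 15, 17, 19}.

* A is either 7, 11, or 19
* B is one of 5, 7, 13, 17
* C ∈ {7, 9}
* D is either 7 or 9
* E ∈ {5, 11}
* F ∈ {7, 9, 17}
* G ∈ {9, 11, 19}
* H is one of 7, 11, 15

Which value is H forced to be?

15

The 8 variables together cover exactly {5, 7, 9, 11, 13, 15, 17, 19} — 8 values for 8 variables — and 13 appears only in B's list, so B = 13.
The 7 still-open variables draw from only 7 values {5, 7, 9, 11, 15, 17, 19}, so each is used; only E can be 5, hence E = 5.
Among the 6 still-open variables, 15 fits only H (and all 6 values in {7, 9, 11, 15, 17, 19} must be used), so H = 15.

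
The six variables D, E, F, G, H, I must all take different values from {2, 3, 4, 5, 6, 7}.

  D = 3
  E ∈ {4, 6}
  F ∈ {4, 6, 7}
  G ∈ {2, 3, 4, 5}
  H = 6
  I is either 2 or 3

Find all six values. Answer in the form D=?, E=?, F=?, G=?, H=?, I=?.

D=3, E=4, F=7, G=5, H=6, I=2

D's domain is down to {3}, so D = 3. Remove 3 from G, I.
H's domain is down to {6}, so H = 6. Strike 6 from E, F.
I's domain is down to {2}, so I = 2. Eliminate 2 elsewhere: G.
E's domain is down to {4}, so E = 4. Remove 4 from F, G.
F has just one choice, so F = 7.
G must be 5 (only option left).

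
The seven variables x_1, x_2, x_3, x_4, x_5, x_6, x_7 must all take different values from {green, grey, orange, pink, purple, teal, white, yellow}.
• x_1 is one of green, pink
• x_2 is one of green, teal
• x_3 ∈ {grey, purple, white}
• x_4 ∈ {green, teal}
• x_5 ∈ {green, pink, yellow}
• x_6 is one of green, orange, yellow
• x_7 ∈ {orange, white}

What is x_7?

x_2 and x_4 share exactly the 2 values {green, teal}; by pigeonhole those values go to them, so strike green, teal from x_1, x_5, x_6.
That leaves x_1 = pink. Eliminate pink elsewhere: x_5.
That leaves x_5 = yellow. Remove yellow from x_6.
x_6's domain is down to {orange}, so x_6 = orange. So x_7 can't be orange.
So x_7 = white.

white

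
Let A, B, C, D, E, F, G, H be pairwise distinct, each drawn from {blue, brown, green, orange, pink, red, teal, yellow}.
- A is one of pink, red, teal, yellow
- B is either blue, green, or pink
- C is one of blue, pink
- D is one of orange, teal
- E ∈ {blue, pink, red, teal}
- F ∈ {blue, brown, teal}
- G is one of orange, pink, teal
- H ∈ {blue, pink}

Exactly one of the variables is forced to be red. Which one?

E

Among the 8 variables, brown fits only F (and all 8 values in {blue, brown, green, orange, pink, red, teal, yellow} must be used), so F = brown.
Among the 7 still-open variables, green fits only B (and all 7 values in {blue, green, orange, pink, red, teal, yellow} must be used), so B = green.
Among the 6 still-open variables, yellow fits only A (and all 6 values in {blue, orange, pink, red, teal, yellow} must be used), so A = yellow.
Among the 5 still-open variables, red fits only E (and all 5 values in {blue, orange, pink, red, teal} must be used), so E = red.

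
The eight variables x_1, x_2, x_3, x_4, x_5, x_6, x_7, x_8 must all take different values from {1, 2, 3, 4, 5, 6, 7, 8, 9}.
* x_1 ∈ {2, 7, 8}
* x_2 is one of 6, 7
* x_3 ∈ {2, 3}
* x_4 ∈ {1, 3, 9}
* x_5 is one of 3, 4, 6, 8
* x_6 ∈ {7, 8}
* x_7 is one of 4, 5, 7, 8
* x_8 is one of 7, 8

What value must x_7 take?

5

x_6 and x_8 between them cover only {7, 8} — a naked pair. Remove those values from x_1, x_2, x_5, x_7.
That leaves x_1 = 2. Remove 2 from x_3.
x_2 must be 6 (only option left). Eliminate 6 elsewhere: x_5.
x_3 must be 3 (only option left). Strike 3 from x_4, x_5.
x_5's domain is down to {4}, so x_5 = 4. Remove 4 from x_7.
So x_7 = 5.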